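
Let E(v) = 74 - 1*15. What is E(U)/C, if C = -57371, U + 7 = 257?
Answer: -59/57371 ≈ -0.0010284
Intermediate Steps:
U = 250 (U = -7 + 257 = 250)
E(v) = 59 (E(v) = 74 - 15 = 59)
E(U)/C = 59/(-57371) = 59*(-1/57371) = -59/57371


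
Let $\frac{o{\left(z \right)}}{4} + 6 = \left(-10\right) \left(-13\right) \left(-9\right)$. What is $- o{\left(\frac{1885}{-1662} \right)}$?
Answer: $4704$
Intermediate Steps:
$o{\left(z \right)} = -4704$ ($o{\left(z \right)} = -24 + 4 \left(-10\right) \left(-13\right) \left(-9\right) = -24 + 4 \cdot 130 \left(-9\right) = -24 + 4 \left(-1170\right) = -24 - 4680 = -4704$)
$- o{\left(\frac{1885}{-1662} \right)} = \left(-1\right) \left(-4704\right) = 4704$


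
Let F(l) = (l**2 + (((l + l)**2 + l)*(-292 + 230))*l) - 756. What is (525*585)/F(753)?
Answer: -34125/11768901889 ≈ -2.8996e-6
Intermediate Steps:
F(l) = -756 + l**2 + l*(-248*l**2 - 62*l) (F(l) = (l**2 + (((2*l)**2 + l)*(-62))*l) - 756 = (l**2 + ((4*l**2 + l)*(-62))*l) - 756 = (l**2 + ((l + 4*l**2)*(-62))*l) - 756 = (l**2 + (-248*l**2 - 62*l)*l) - 756 = (l**2 + l*(-248*l**2 - 62*l)) - 756 = -756 + l**2 + l*(-248*l**2 - 62*l))
(525*585)/F(753) = (525*585)/(-756 - 248*753**3 - 61*753**2) = 307125/(-756 - 248*426957777 - 61*567009) = 307125/(-756 - 105885528696 - 34587549) = 307125/(-105920117001) = 307125*(-1/105920117001) = -34125/11768901889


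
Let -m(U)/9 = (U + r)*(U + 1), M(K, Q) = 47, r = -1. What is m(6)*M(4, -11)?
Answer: -14805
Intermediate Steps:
m(U) = -9*(1 + U)*(-1 + U) (m(U) = -9*(U - 1)*(U + 1) = -9*(-1 + U)*(1 + U) = -9*(1 + U)*(-1 + U))
m(6)*M(4, -11) = (9 - 9*6²)*47 = (9 - 9*36)*47 = (9 - 324)*47 = -315*47 = -14805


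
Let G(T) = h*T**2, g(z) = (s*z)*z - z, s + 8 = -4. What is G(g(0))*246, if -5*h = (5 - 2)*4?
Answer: 0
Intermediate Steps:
s = -12 (s = -8 - 4 = -12)
h = -12/5 (h = -(5 - 2)*4/5 = -3*4/5 = -1/5*12 = -12/5 ≈ -2.4000)
g(z) = -z - 12*z**2 (g(z) = (-12*z)*z - z = -12*z**2 - z = -z - 12*z**2)
G(T) = -12*T**2/5
G(g(0))*246 = -12*(-1*0*(1 + 12*0))**2/5*246 = -12*(-1*0*(1 + 0))**2/5*246 = -12*(-1*0*1)**2/5*246 = -12/5*0**2*246 = -12/5*0*246 = 0*246 = 0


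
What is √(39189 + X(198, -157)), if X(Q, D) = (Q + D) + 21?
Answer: √39251 ≈ 198.12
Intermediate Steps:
X(Q, D) = 21 + D + Q (X(Q, D) = (D + Q) + 21 = 21 + D + Q)
√(39189 + X(198, -157)) = √(39189 + (21 - 157 + 198)) = √(39189 + 62) = √39251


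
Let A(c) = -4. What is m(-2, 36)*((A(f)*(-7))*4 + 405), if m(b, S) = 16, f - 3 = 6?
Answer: 8272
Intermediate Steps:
f = 9 (f = 3 + 6 = 9)
m(-2, 36)*((A(f)*(-7))*4 + 405) = 16*(-4*(-7)*4 + 405) = 16*(28*4 + 405) = 16*(112 + 405) = 16*517 = 8272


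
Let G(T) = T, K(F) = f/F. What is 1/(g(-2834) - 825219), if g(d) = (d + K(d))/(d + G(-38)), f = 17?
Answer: -8139248/6716654063739 ≈ -1.2118e-6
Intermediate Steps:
K(F) = 17/F
g(d) = (d + 17/d)/(-38 + d) (g(d) = (d + 17/d)/(d - 38) = (d + 17/d)/(-38 + d))
1/(g(-2834) - 825219) = 1/((17 + (-2834)²)/((-2834)*(-38 - 2834)) - 825219) = 1/(-1/2834*(17 + 8031556)/(-2872) - 825219) = 1/(-1/2834*(-1/2872)*8031573 - 825219) = 1/(8031573/8139248 - 825219) = 1/(-6716654063739/8139248) = -8139248/6716654063739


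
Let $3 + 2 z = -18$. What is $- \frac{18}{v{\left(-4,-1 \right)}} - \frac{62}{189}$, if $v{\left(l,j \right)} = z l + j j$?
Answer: $- \frac{6068}{8127} \approx -0.74665$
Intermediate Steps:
$z = - \frac{21}{2}$ ($z = - \frac{3}{2} + \frac{1}{2} \left(-18\right) = - \frac{3}{2} - 9 = - \frac{21}{2} \approx -10.5$)
$v{\left(l,j \right)} = j^{2} - \frac{21 l}{2}$ ($v{\left(l,j \right)} = - \frac{21 l}{2} + j j = - \frac{21 l}{2} + j^{2} = j^{2} - \frac{21 l}{2}$)
$- \frac{18}{v{\left(-4,-1 \right)}} - \frac{62}{189} = - \frac{18}{\left(-1\right)^{2} - -42} - \frac{62}{189} = - \frac{18}{1 + 42} - \frac{62}{189} = - \frac{18}{43} - \frac{62}{189} = - \frac{6068}{8127}$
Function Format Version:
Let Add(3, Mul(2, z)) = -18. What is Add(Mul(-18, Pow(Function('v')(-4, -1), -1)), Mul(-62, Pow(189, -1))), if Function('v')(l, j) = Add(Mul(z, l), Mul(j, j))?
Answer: Rational(-6068, 8127) ≈ -0.74665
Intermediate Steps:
z = Rational(-21, 2) (z = Add(Rational(-3, 2), Mul(Rational(1, 2), -18)) = Add(Rational(-3, 2), -9) = Rational(-21, 2) ≈ -10.500)
Function('v')(l, j) = Add(Pow(j, 2), Mul(Rational(-21, 2), l)) (Function('v')(l, j) = Add(Mul(Rational(-21, 2), l), Mul(j, j)) = Add(Mul(Rational(-21, 2), l), Pow(j, 2)) = Add(Pow(j, 2), Mul(Rational(-21, 2), l)))
Add(Mul(-18, Pow(Function('v')(-4, -1), -1)), Mul(-62, Pow(189, -1))) = Add(Mul(-18, Pow(Add(Pow(-1, 2), Mul(Rational(-21, 2), -4)), -1)), Mul(-62, Pow(189, -1))) = Add(Mul(-18, Pow(Add(1, 42), -1)), Mul(-62, Rational(1, 189))) = Add(Mul(-18, Pow(43, -1)), Rational(-62, 189)) = Add(Mul(-18, Rational(1, 43)), Rational(-62, 189)) = Add(Rational(-18, 43), Rational(-62, 189)) = Rational(-6068, 8127)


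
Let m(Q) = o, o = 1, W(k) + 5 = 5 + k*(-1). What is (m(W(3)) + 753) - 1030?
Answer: -276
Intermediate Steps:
W(k) = -k (W(k) = -5 + (5 + k*(-1)) = -5 + (5 - k) = -k)
m(Q) = 1
(m(W(3)) + 753) - 1030 = (1 + 753) - 1030 = 754 - 1030 = -276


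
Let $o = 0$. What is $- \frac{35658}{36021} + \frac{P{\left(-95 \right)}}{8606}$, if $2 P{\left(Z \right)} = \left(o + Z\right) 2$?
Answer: $- \frac{103431581}{103332242} \approx -1.001$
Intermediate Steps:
$P{\left(Z \right)} = Z$ ($P{\left(Z \right)} = \frac{\left(0 + Z\right) 2}{2} = \frac{Z 2}{2} = \frac{2 Z}{2} = Z$)
$- \frac{35658}{36021} + \frac{P{\left(-95 \right)}}{8606} = - \frac{35658}{36021} - \frac{95}{8606} = \left(-35658\right) \frac{1}{36021} - \frac{95}{8606} = - \frac{11886}{12007} - \frac{95}{8606} = - \frac{103431581}{103332242}$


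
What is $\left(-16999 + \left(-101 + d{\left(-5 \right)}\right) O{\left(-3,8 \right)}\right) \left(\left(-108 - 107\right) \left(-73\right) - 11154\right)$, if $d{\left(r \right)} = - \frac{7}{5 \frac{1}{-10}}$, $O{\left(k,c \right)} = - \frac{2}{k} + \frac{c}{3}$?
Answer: $-78509349$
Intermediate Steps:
$O{\left(k,c \right)} = - \frac{2}{k} + \frac{c}{3}$ ($O{\left(k,c \right)} = - \frac{2}{k} + c \frac{1}{3} = - \frac{2}{k} + \frac{c}{3}$)
$d{\left(r \right)} = 14$ ($d{\left(r \right)} = - \frac{7}{5 \left(- \frac{1}{10}\right)} = - \frac{7}{- \frac{1}{2}} = \left(-7\right) \left(-2\right) = 14$)
$\left(-16999 + \left(-101 + d{\left(-5 \right)}\right) O{\left(-3,8 \right)}\right) \left(\left(-108 - 107\right) \left(-73\right) - 11154\right) = \left(-16999 + \left(-101 + 14\right) \left(- \frac{2}{-3} + \frac{1}{3} \cdot 8\right)\right) \left(\left(-108 - 107\right) \left(-73\right) - 11154\right) = \left(-16999 - 87 \left(\left(-2\right) \left(- \frac{1}{3}\right) + \frac{8}{3}\right)\right) \left(\left(-215\right) \left(-73\right) - 11154\right) = \left(-16999 - 87 \left(\frac{2}{3} + \frac{8}{3}\right)\right) \left(15695 - 11154\right) = \left(-16999 - 290\right) 4541 = \left(-17289\right) 4541 = -78509349$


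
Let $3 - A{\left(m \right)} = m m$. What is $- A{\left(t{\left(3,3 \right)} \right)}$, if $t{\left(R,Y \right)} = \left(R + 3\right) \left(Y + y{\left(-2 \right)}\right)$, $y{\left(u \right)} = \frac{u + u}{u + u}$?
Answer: $573$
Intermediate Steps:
$y{\left(u \right)} = 1$ ($y{\left(u \right)} = \frac{2 u}{2 u} = 2 u \frac{1}{2 u} = 1$)
$t{\left(R,Y \right)} = \left(1 + Y\right) \left(3 + R\right)$ ($t{\left(R,Y \right)} = \left(R + 3\right) \left(Y + 1\right) = \left(3 + R\right) \left(1 + Y\right) = \left(1 + Y\right) \left(3 + R\right)$)
$A{\left(m \right)} = 3 - m^{2}$ ($A{\left(m \right)} = 3 - m m = 3 - m^{2}$)
$- A{\left(t{\left(3,3 \right)} \right)} = - (3 - \left(3 + 3 + 3 \cdot 3 + 3 \cdot 3\right)^{2}) = - (3 - \left(3 + 3 + 9 + 9\right)^{2}) = - (3 - 24^{2}) = - (3 - 576) = \left(-1\right) \left(-573\right) = 573$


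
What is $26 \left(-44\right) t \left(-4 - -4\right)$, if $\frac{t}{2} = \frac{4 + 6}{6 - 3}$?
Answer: $0$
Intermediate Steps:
$t = \frac{20}{3}$ ($t = 2 \frac{4 + 6}{6 - 3} = 2 \cdot \frac{10}{3} = \frac{20}{3} \approx 6.6667$)
$26 \left(-44\right) t \left(-4 - -4\right) = 26 \left(-44\right) \frac{20 \left(-4 - -4\right)}{3} = - 1144 \frac{20 \left(-4 + 4\right)}{3} = - 1144 \cdot \frac{20}{3} \cdot 0 = \left(-1144\right) 0 = 0$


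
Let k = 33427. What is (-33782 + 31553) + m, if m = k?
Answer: 31198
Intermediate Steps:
m = 33427
(-33782 + 31553) + m = (-33782 + 31553) + 33427 = -2229 + 33427 = 31198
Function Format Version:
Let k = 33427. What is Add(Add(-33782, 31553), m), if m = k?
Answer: 31198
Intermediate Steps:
m = 33427
Add(Add(-33782, 31553), m) = Add(Add(-33782, 31553), 33427) = Add(-2229, 33427) = 31198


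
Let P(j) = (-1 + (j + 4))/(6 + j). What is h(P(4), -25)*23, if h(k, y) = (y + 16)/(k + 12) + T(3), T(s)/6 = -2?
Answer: -37122/127 ≈ -292.30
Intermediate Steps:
T(s) = -12 (T(s) = 6*(-2) = -12)
P(j) = (3 + j)/(6 + j) (P(j) = (-1 + (4 + j))/(6 + j) = (3 + j)/(6 + j))
h(k, y) = -12 + (16 + y)/(12 + k) (h(k, y) = (y + 16)/(k + 12) - 12 = (16 + y)/(12 + k) - 12 = -12 + (16 + y)/(12 + k))
h(P(4), -25)*23 = ((-128 - 25 - 12*(3 + 4)/(6 + 4))/(12 + (3 + 4)/(6 + 4)))*23 = ((-128 - 25 - 12*7/10)/(12 + 7/10))*23 = ((-128 - 25 - 42/5)/(127/10))*23 = ((10/127)*(-807/5))*23 = -1614/127*23 = -37122/127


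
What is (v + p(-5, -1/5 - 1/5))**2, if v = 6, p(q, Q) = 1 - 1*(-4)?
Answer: 121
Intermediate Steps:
p(q, Q) = 5 (p(q, Q) = 1 + 4 = 5)
(v + p(-5, -1/5 - 1/5))**2 = (6 + 5)**2 = 11**2 = 121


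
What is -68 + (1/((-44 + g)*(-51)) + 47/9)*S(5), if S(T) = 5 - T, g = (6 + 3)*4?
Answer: -68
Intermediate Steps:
g = 36 (g = 9*4 = 36)
-68 + (1/((-44 + g)*(-51)) + 47/9)*S(5) = -68 + (1/((-44 + 36)*(-51)) + 47/9)*(5 - 1*5) = -68 + (-1/51/(-8) + 47*(⅑))*(5 - 5) = -68 + (-⅛*(-1/51) + 47/9)*0 = -68 + (1/408 + 47/9)*0 = -68 + (6395/1224)*0 = -68 + 0 = -68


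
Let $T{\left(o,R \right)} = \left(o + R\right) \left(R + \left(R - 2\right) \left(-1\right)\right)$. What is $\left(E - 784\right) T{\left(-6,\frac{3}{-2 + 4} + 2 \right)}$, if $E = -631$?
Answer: $7075$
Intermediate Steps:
$T{\left(o,R \right)} = 2 R + 2 o$ ($T{\left(o,R \right)} = \left(R + o\right) \left(R + \left(-2 + R\right) \left(-1\right)\right) = \left(R + o\right) \left(R - \left(-2 + R\right)\right) = \left(R + o\right) 2 = 2 R + 2 o$)
$\left(E - 784\right) T{\left(-6,\frac{3}{-2 + 4} + 2 \right)} = \left(-631 - 784\right) \left(2 \left(\frac{3}{-2 + 4} + 2\right) + 2 \left(-6\right)\right) = - 1415 \left(2 \left(\frac{3}{2} + 2\right) - 12\right) = - 1415 \left(2 \cdot \frac{7}{2} - 12\right) = - 1415 \left(7 - 12\right) = \left(-1415\right) \left(-5\right) = 7075$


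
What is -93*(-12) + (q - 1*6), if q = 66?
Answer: 1176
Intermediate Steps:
-93*(-12) + (q - 1*6) = -93*(-12) + (66 - 1*6) = 1116 + (66 - 6) = 1116 + 60 = 1176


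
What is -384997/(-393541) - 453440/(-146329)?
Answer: 234783457053/57586460989 ≈ 4.0771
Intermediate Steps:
-384997/(-393541) - 453440/(-146329) = -384997*(-1/393541) - 453440*(-1/146329) = 384997/393541 + 453440/146329 = 234783457053/57586460989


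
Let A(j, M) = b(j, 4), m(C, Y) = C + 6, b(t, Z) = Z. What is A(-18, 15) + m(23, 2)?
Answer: 33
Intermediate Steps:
m(C, Y) = 6 + C
A(j, M) = 4
A(-18, 15) + m(23, 2) = 4 + (6 + 23) = 4 + 29 = 33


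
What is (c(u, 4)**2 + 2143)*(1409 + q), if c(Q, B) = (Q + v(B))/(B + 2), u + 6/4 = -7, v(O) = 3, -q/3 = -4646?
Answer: 4737818411/144 ≈ 3.2902e+7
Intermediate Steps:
q = 13938 (q = -3*(-4646) = 13938)
u = -17/2 (u = -3/2 - 7 = -17/2 ≈ -8.5000)
c(Q, B) = (3 + Q)/(2 + B) (c(Q, B) = (Q + 3)/(B + 2) = (3 + Q)/(2 + B))
(c(u, 4)**2 + 2143)*(1409 + q) = (((3 - 17/2)/(2 + 4))**2 + 2143)*(1409 + 13938) = ((-11/2/6)**2 + 2143)*15347 = (((1/6)*(-11/2))**2 + 2143)*15347 = ((-11/12)**2 + 2143)*15347 = (121/144 + 2143)*15347 = (308713/144)*15347 = 4737818411/144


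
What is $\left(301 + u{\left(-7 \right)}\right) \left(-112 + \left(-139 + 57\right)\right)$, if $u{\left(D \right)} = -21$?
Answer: $-54320$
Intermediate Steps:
$\left(301 + u{\left(-7 \right)}\right) \left(-112 + \left(-139 + 57\right)\right) = \left(301 - 21\right) \left(-112 + \left(-139 + 57\right)\right) = 280 \left(-112 - 82\right) = 280 \left(-194\right) = -54320$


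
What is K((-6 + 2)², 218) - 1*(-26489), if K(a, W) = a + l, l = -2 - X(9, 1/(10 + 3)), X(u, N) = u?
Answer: 26494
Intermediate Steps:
l = -11 (l = -2 - 1*9 = -2 - 9 = -11)
K(a, W) = -11 + a (K(a, W) = a - 11 = -11 + a)
K((-6 + 2)², 218) - 1*(-26489) = (-11 + (-6 + 2)²) - 1*(-26489) = (-11 + (-4)²) + 26489 = (-11 + 16) + 26489 = 5 + 26489 = 26494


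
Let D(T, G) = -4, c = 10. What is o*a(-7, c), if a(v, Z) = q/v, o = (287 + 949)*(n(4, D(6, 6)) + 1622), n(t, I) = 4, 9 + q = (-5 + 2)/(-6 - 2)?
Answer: 17333973/7 ≈ 2.4763e+6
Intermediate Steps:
q = -69/8 (q = -9 + (-5 + 2)/(-6 - 2) = -9 - 3/(-8) = -9 - 3*(-1/8) = -9 + 3/8 = -69/8 ≈ -8.6250)
o = 2009736 (o = (287 + 949)*(4 + 1622) = 1236*1626 = 2009736)
a(v, Z) = -69/(8*v)
o*a(-7, c) = 2009736*(-69/8/(-7)) = 2009736*(-69/8*(-1/7)) = 2009736*(69/56) = 17333973/7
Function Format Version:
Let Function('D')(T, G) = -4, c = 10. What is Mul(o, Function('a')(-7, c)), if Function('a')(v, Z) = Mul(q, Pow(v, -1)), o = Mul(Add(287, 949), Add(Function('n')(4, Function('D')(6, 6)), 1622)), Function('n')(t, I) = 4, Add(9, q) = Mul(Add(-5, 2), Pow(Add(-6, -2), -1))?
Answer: Rational(17333973, 7) ≈ 2.4763e+6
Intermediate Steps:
q = Rational(-69, 8) (q = Add(-9, Mul(Add(-5, 2), Pow(Add(-6, -2), -1))) = Add(-9, Mul(-3, Pow(-8, -1))) = Add(-9, Mul(-3, Rational(-1, 8))) = Add(-9, Rational(3, 8)) = Rational(-69, 8) ≈ -8.6250)
o = 2009736 (o = Mul(Add(287, 949), Add(4, 1622)) = Mul(1236, 1626) = 2009736)
Function('a')(v, Z) = Mul(Rational(-69, 8), Pow(v, -1))
Mul(o, Function('a')(-7, c)) = Mul(2009736, Mul(Rational(-69, 8), Pow(-7, -1))) = Mul(2009736, Mul(Rational(-69, 8), Rational(-1, 7))) = Mul(2009736, Rational(69, 56)) = Rational(17333973, 7)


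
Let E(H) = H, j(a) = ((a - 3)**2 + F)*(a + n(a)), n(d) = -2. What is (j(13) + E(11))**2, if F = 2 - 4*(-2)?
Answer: 1490841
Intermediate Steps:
F = 10 (F = 2 + 8 = 10)
j(a) = (-2 + a)*(10 + (-3 + a)**2) (j(a) = ((a - 3)**2 + 10)*(a - 2) = ((-3 + a)**2 + 10)*(-2 + a) = (10 + (-3 + a)**2)*(-2 + a) = (-2 + a)*(10 + (-3 + a)**2))
(j(13) + E(11))**2 = ((-38 + 13**3 - 8*13**2 + 31*13) + 11)**2 = ((-38 + 2197 - 8*169 + 403) + 11)**2 = ((-38 + 2197 - 1352 + 403) + 11)**2 = (1210 + 11)**2 = 1221**2 = 1490841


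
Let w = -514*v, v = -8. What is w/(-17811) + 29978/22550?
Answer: 220606279/200819025 ≈ 1.0985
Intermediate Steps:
w = 4112 (w = -514*(-8) = 4112)
w/(-17811) + 29978/22550 = 4112/(-17811) + 29978/22550 = 4112*(-1/17811) + 29978*(1/22550) = -4112/17811 + 14989/11275 = 220606279/200819025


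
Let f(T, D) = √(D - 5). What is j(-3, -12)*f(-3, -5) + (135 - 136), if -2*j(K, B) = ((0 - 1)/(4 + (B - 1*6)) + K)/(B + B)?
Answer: -1 - 41*I*√10/672 ≈ -1.0 - 0.19294*I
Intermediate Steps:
f(T, D) = √(-5 + D)
j(K, B) = -(K - 1/(-2 + B))/(4*B) (j(K, B) = -((0 - 1)/(4 + (B - 1*6)) + K)/(2*(B + B)) = -(-1/(4 + (B - 6)) + K)/(2*(2*B)) = -(-1/(4 + (-6 + B)) + K)*1/(2*B)/2 = -(-1/(-2 + B) + K)*1/(2*B)/2 = -(K - 1/(-2 + B))*1/(2*B)/2 = -(K - 1/(-2 + B))/(4*B))
j(-3, -12)*f(-3, -5) + (135 - 136) = ((¼)*(1 + 2*(-3) - 1*(-12)*(-3))/(-12*(-2 - 12)))*√(-5 - 5) + (135 - 136) = ((¼)*(-1/12)*(1 - 6 - 36)/(-14))*√(-10) - 1 = ((¼)*(-1/12)*(-1/14)*(-41))*(I*√10) - 1 = -41*I*√10/672 - 1 = -1 - 41*I*√10/672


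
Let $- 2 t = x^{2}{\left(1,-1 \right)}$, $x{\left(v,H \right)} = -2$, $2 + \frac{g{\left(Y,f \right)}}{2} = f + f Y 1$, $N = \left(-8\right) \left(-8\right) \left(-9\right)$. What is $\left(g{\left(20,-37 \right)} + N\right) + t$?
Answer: $-2136$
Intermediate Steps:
$N = -576$ ($N = 64 \left(-9\right) = -576$)
$g{\left(Y,f \right)} = -4 + 2 f + 2 Y f$ ($g{\left(Y,f \right)} = -4 + 2 \left(f + f Y 1\right) = -4 + 2 \left(f + Y f 1\right) = -4 + 2 \left(f + Y f\right) = -4 + \left(2 f + 2 Y f\right) = -4 + 2 f + 2 Y f$)
$t = -2$ ($t = - \frac{\left(-2\right)^{2}}{2} = \left(- \frac{1}{2}\right) 4 = -2$)
$\left(g{\left(20,-37 \right)} + N\right) + t = \left(\left(-4 + 2 \left(-37\right) + 2 \cdot 20 \left(-37\right)\right) - 576\right) - 2 = \left(\left(-4 - 74 - 1480\right) - 576\right) - 2 = \left(-1558 - 576\right) - 2 = -2134 - 2 = -2136$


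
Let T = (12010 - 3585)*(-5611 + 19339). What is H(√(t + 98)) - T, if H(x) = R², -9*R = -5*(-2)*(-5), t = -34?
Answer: -9368327900/81 ≈ -1.1566e+8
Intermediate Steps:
R = 50/9 (R = -(-5*(-2))*(-5)/9 = -10*(-5)/9 = -⅑*(-50) = 50/9 ≈ 5.5556)
H(x) = 2500/81 (H(x) = (50/9)² = 2500/81)
T = 115658400 (T = 8425*13728 = 115658400)
H(√(t + 98)) - T = 2500/81 - 1*115658400 = 2500/81 - 115658400 = -9368327900/81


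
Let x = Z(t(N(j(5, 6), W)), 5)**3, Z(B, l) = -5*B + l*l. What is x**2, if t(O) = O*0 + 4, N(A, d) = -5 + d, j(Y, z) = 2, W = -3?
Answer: 15625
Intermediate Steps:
t(O) = 4 (t(O) = 0 + 4 = 4)
Z(B, l) = l**2 - 5*B (Z(B, l) = -5*B + l**2 = l**2 - 5*B)
x = 125 (x = (5**2 - 5*4)**3 = (25 - 20)**3 = 5**3 = 125)
x**2 = 125**2 = 15625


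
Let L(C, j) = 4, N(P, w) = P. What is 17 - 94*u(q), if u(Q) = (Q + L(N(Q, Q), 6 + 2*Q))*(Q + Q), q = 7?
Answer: -14459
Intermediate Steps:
u(Q) = 2*Q*(4 + Q) (u(Q) = (Q + 4)*(Q + Q) = (4 + Q)*(2*Q) = 2*Q*(4 + Q))
17 - 94*u(q) = 17 - 188*7*(4 + 7) = 17 - 188*7*11 = 17 - 94*154 = 17 - 14476 = -14459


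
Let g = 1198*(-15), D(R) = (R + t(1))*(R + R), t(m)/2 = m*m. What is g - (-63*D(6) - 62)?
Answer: -11860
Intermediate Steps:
t(m) = 2*m**2 (t(m) = 2*(m*m) = 2*m**2)
D(R) = 2*R*(2 + R) (D(R) = (R + 2*1**2)*(R + R) = (R + 2*1)*(2*R) = (R + 2)*(2*R) = (2 + R)*(2*R) = 2*R*(2 + R))
g = -17970
g - (-63*D(6) - 62) = -17970 - (-126*6*(2 + 6) - 62) = -17970 - (-126*6*8 - 62) = -17970 - (-63*96 - 62) = -17970 - (-6048 - 62) = -17970 - 1*(-6110) = -17970 + 6110 = -11860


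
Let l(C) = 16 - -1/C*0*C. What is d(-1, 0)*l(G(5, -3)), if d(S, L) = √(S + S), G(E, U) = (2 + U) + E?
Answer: 16*I*√2 ≈ 22.627*I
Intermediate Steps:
G(E, U) = 2 + E + U
d(S, L) = √2*√S (d(S, L) = √(2*S) = √2*√S)
l(C) = 16 (l(C) = 16 - 0*C = 16 - 1*0 = 16 + 0 = 16)
d(-1, 0)*l(G(5, -3)) = (√2*√(-1))*16 = (√2*I)*16 = (I*√2)*16 = 16*I*√2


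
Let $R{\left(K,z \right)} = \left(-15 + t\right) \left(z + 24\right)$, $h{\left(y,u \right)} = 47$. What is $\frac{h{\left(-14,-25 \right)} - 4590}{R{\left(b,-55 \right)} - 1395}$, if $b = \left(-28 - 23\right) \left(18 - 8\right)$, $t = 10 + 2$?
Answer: $\frac{649}{186} \approx 3.4892$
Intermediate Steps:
$t = 12$
$b = -510$ ($b = \left(-51\right) 10 = -510$)
$R{\left(K,z \right)} = -72 - 3 z$ ($R{\left(K,z \right)} = \left(-15 + 12\right) \left(z + 24\right) = - 3 \left(24 + z\right) = -72 - 3 z$)
$\frac{h{\left(-14,-25 \right)} - 4590}{R{\left(b,-55 \right)} - 1395} = \frac{47 - 4590}{\left(-72 - -165\right) - 1395} = - \frac{4543}{\left(-72 + 165\right) - 1395} = - \frac{4543}{93 - 1395} = - \frac{4543}{-1302} = \left(-4543\right) \left(- \frac{1}{1302}\right) = \frac{649}{186}$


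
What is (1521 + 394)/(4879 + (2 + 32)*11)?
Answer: 1915/5253 ≈ 0.36455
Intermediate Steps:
(1521 + 394)/(4879 + (2 + 32)*11) = 1915/(4879 + 34*11) = 1915/(4879 + 374) = 1915/5253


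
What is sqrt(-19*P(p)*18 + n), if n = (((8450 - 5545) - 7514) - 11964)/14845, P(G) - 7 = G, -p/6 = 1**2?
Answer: I*sqrt(75613942735)/14845 ≈ 18.523*I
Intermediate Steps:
p = -6 (p = -6*1**2 = -6*1 = -6)
P(G) = 7 + G
n = -16573/14845 (n = ((2905 - 7514) - 11964)*(1/14845) = (-4609 - 11964)*(1/14845) = -16573*1/14845 = -16573/14845 ≈ -1.1164)
sqrt(-19*P(p)*18 + n) = sqrt(-19*(7 - 6)*18 - 16573/14845) = sqrt(-19*1*18 - 16573/14845) = sqrt(-19*18 - 16573/14845) = sqrt(-342 - 16573/14845) = sqrt(-5093563/14845) = I*sqrt(75613942735)/14845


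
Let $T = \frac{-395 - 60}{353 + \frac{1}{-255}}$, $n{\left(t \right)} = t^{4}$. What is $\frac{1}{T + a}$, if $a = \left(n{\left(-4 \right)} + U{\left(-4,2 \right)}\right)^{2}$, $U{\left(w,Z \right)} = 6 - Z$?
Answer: $\frac{90014}{6084830375} \approx 1.4793 \cdot 10^{-5}$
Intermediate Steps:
$a = 67600$ ($a = \left(\left(-4\right)^{4} + \left(6 - 2\right)\right)^{2} = \left(256 + \left(6 - 2\right)\right)^{2} = \left(256 + 4\right)^{2} = 260^{2} = 67600$)
$T = - \frac{116025}{90014}$ ($T = - \frac{455}{353 - \frac{1}{255}} = - \frac{455}{\frac{90014}{255}} = \left(-455\right) \frac{255}{90014} = - \frac{116025}{90014} \approx -1.289$)
$\frac{1}{T + a} = \frac{1}{- \frac{116025}{90014} + 67600} = \frac{1}{\frac{6084830375}{90014}} = \frac{90014}{6084830375}$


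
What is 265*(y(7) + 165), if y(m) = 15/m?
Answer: 310050/7 ≈ 44293.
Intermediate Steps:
265*(y(7) + 165) = 265*(15/7 + 165) = 265*(1170/7) = 310050/7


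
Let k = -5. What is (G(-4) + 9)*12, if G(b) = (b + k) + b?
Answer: -48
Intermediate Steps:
G(b) = -5 + 2*b (G(b) = (b - 5) + b = (-5 + b) + b = -5 + 2*b)
(G(-4) + 9)*12 = ((-5 + 2*(-4)) + 9)*12 = ((-5 - 8) + 9)*12 = (-13 + 9)*12 = -4*12 = -48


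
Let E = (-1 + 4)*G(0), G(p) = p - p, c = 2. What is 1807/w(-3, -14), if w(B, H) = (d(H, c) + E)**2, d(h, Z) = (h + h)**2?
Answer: 1807/614656 ≈ 0.0029399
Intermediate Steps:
G(p) = 0
d(h, Z) = 4*h**2 (d(h, Z) = (2*h)**2 = 4*h**2)
E = 0 (E = (-1 + 4)*0 = 3*0 = 0)
w(B, H) = 16*H**4 (w(B, H) = (4*H**2 + 0)**2 = (4*H**2)**2 = 16*H**4)
1807/w(-3, -14) = 1807/((16*(-14)**4)) = 1807/((16*38416)) = 1807/614656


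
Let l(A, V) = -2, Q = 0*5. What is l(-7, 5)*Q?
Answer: 0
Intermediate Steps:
Q = 0
l(-7, 5)*Q = -2*0 = 0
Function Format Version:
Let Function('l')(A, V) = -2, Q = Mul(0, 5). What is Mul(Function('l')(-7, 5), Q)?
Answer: 0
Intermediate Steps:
Q = 0
Mul(Function('l')(-7, 5), Q) = Mul(-2, 0) = 0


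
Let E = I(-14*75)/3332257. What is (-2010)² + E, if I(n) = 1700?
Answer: 13462651507400/3332257 ≈ 4.0401e+6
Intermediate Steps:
E = 1700/3332257 ≈ 0.00051016
(-2010)² + E = (-2010)² + 1700/3332257 = 4040100 + 1700/3332257 = 13462651507400/3332257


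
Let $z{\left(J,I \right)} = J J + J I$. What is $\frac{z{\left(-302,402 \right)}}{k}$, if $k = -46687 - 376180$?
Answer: $\frac{30200}{422867} \approx 0.071417$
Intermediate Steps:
$k = -422867$ ($k = -46687 - 376180 = -422867$)
$z{\left(J,I \right)} = J^{2} + I J$
$\frac{z{\left(-302,402 \right)}}{k} = \frac{\left(-302\right) \left(402 - 302\right)}{-422867} = \left(-302\right) 100 \left(- \frac{1}{422867}\right) = \left(-30200\right) \left(- \frac{1}{422867}\right) = \frac{30200}{422867}$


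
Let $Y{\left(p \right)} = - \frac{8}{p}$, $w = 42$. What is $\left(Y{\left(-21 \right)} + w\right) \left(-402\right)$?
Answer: $- \frac{119260}{7} \approx -17037.0$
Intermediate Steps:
$\left(Y{\left(-21 \right)} + w\right) \left(-402\right) = \left(- \frac{8}{-21} + 42\right) \left(-402\right) = \left(\left(-8\right) \left(- \frac{1}{21}\right) + 42\right) \left(-402\right) = \left(\frac{8}{21} + 42\right) \left(-402\right) = \frac{890}{21} \left(-402\right) = - \frac{119260}{7}$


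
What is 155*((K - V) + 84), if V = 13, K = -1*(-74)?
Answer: 22475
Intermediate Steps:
K = 74
155*((K - V) + 84) = 155*((74 - 1*13) + 84) = 155*((74 - 13) + 84) = 155*(61 + 84) = 155*145 = 22475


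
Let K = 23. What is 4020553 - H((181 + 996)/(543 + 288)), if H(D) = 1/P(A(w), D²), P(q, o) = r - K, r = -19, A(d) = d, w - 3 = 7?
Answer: 168863227/42 ≈ 4.0206e+6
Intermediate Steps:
w = 10 (w = 3 + 7 = 10)
P(q, o) = -42 (P(q, o) = -19 - 1*23 = -19 - 23 = -42)
H(D) = -1/42 (H(D) = 1/(-42) = -1/42)
4020553 - H((181 + 996)/(543 + 288)) = 4020553 - 1*(-1/42) = 4020553 + 1/42 = 168863227/42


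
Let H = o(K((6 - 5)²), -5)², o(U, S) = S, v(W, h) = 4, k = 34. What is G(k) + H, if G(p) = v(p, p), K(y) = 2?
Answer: 29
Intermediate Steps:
H = 25 (H = (-5)² = 25)
G(p) = 4
G(k) + H = 4 + 25 = 29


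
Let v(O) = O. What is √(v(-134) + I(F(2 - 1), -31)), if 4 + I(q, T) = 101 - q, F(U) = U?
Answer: I*√38 ≈ 6.1644*I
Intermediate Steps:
I(q, T) = 97 - q (I(q, T) = -4 + (101 - q) = 97 - q)
√(v(-134) + I(F(2 - 1), -31)) = √(-134 + (97 - (2 - 1))) = √(-134 + (97 - 1*1)) = √(-134 + (97 - 1)) = √(-134 + 96) = √(-38) = I*√38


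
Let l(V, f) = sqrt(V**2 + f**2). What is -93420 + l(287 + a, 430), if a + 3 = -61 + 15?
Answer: -93420 + 2*sqrt(60386) ≈ -92929.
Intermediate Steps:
a = -49 (a = -3 + (-61 + 15) = -3 - 46 = -49)
-93420 + l(287 + a, 430) = -93420 + sqrt((287 - 49)**2 + 430**2) = -93420 + sqrt(238**2 + 184900) = -93420 + sqrt(56644 + 184900) = -93420 + sqrt(241544) = -93420 + 2*sqrt(60386)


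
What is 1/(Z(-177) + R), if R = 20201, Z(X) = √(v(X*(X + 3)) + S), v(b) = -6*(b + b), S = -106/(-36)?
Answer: 363618/7352099533 - 3*I*√13304630/7352099533 ≈ 4.9458e-5 - 1.4884e-6*I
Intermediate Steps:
S = 53/18 (S = -106*(-1/36) = 53/18 ≈ 2.9444)
v(b) = -12*b
Z(X) = √(53/18 - 12*X*(3 + X)) (Z(X) = √(-12*X*(X + 3) + 53/18) = √(-12*X*(3 + X) + 53/18) = √(53/18 - 12*X*(3 + X)))
1/(Z(-177) + R) = 1/(√2*√(53 - 216*(-177)*(3 - 177))/6 + 20201) = 1/(√2*√(53 - 216*(-177)*(-174))/6 + 20201) = 1/(√2*√(53 - 6652368)/6 + 20201) = 1/(√2*√(-6652315)/6 + 20201) = 1/(√2*(I*√6652315)/6 + 20201) = 1/(I*√13304630/6 + 20201) = 1/(20201 + I*√13304630/6)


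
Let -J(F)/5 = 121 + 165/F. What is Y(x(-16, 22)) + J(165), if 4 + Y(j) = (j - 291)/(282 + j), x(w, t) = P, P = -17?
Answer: -163018/265 ≈ -615.16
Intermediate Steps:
x(w, t) = -17
Y(j) = -4 + (-291 + j)/(282 + j) (Y(j) = -4 + (j - 291)/(282 + j) = -4 + (-291 + j)/(282 + j))
J(F) = -605 - 825/F (J(F) = -5*(121 + 165/F) = -605 - 825/F)
Y(x(-16, 22)) + J(165) = 3*(-473 - 1*(-17))/(282 - 17) + (-605 - 825/165) = 3*(-473 + 17)/265 + (-605 - 825*1/165) = 3*(1/265)*(-456) + (-605 - 5) = -1368/265 - 610 = -163018/265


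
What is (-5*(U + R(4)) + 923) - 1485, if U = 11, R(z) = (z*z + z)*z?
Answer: -1017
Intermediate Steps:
R(z) = z*(z + z²) (R(z) = (z² + z)*z = (z + z²)*z = z*(z + z²))
(-5*(U + R(4)) + 923) - 1485 = (-5*(11 + 4²*(1 + 4)) + 923) - 1485 = (-5*(11 + 16*5) + 923) - 1485 = (-5*(11 + 80) + 923) - 1485 = (-5*91 + 923) - 1485 = (-455 + 923) - 1485 = 468 - 1485 = -1017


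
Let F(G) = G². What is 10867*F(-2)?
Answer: 43468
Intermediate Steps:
10867*F(-2) = 10867*(-2)² = 10867*4 = 43468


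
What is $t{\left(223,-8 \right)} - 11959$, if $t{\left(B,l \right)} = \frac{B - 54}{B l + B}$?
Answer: $- \frac{18668168}{1561} \approx -11959.0$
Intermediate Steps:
$t{\left(B,l \right)} = \frac{-54 + B}{B + B l}$
$t{\left(223,-8 \right)} - 11959 = \frac{-54 + 223}{223 \left(1 - 8\right)} - 11959 = \frac{1}{223} \frac{1}{-7} \cdot 169 - 11959 = \frac{1}{223} \left(- \frac{1}{7}\right) 169 - 11959 = - \frac{169}{1561} - 11959 = - \frac{18668168}{1561}$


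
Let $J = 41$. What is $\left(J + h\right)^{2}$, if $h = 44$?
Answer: $7225$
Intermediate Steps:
$\left(J + h\right)^{2} = \left(41 + 44\right)^{2} = 85^{2} = 7225$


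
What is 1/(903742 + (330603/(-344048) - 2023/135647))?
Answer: 46669079056/42176761302913307 ≈ 1.1065e-6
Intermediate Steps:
1/(903742 + (330603/(-344048) - 2023/135647)) = 1/(903742 + (330603*(-1/344048) - 2023*1/135647)) = 1/(903742 + (-330603/344048 - 2023/135647)) = 1/(903742 - 45541314245/46669079056) = 1/(42176761302913307/46669079056) = 46669079056/42176761302913307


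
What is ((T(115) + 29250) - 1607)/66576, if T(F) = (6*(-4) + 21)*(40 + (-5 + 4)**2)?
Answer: 1720/4161 ≈ 0.41336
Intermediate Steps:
T(F) = -123 (T(F) = (-24 + 21)*(40 + (-1)**2) = -3*(40 + 1) = -3*41 = -123)
((T(115) + 29250) - 1607)/66576 = ((-123 + 29250) - 1607)/66576 = (29127 - 1607)*(1/66576) = 27520*(1/66576) = 1720/4161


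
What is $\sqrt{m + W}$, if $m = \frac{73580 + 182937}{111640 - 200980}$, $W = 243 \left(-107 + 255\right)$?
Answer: $\frac{\sqrt{71757156372405}}{44670} \approx 189.63$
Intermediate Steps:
$W = 35964$ ($W = 243 \cdot 148 = 35964$)
$m = - \frac{256517}{89340}$ ($m = \frac{256517}{-89340} = 256517 \left(- \frac{1}{89340}\right) = - \frac{256517}{89340} \approx -2.8712$)
$\sqrt{m + W} = \sqrt{- \frac{256517}{89340} + 35964} = \sqrt{\frac{3212767243}{89340}} = \frac{\sqrt{71757156372405}}{44670}$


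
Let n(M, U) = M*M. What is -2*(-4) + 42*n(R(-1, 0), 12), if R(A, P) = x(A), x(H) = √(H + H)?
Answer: -76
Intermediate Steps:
x(H) = √2*√H (x(H) = √(2*H) = √2*√H)
R(A, P) = √2*√A
n(M, U) = M²
-2*(-4) + 42*n(R(-1, 0), 12) = -2*(-4) + 42*(√2*√(-1))² = 8 + 42*(√2*I)² = 8 + 42*(I*√2)² = 8 + 42*(-2) = 8 - 84 = -76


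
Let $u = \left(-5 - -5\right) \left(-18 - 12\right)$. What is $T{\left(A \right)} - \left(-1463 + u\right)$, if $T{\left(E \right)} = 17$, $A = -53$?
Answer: $1480$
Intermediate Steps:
$u = 0$ ($u = \left(-5 + 5\right) \left(-30\right) = 0 \left(-30\right) = 0$)
$T{\left(A \right)} - \left(-1463 + u\right) = 17 + \left(1463 - 0\right) = 17 + \left(1463 + 0\right) = 17 + 1463 = 1480$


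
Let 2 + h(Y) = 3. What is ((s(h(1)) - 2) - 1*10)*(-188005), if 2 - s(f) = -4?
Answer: 1128030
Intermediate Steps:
h(Y) = 1 (h(Y) = -2 + 3 = 1)
s(f) = 6 (s(f) = 2 - 1*(-4) = 2 + 4 = 6)
((s(h(1)) - 2) - 1*10)*(-188005) = ((6 - 2) - 1*10)*(-188005) = (4 - 10)*(-188005) = -6*(-188005) = 1128030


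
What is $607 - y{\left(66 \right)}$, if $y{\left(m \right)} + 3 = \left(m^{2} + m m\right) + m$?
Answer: $-8168$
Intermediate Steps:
$y{\left(m \right)} = -3 + m + 2 m^{2}$ ($y{\left(m \right)} = -3 + \left(\left(m^{2} + m m\right) + m\right) = -3 + \left(\left(m^{2} + m^{2}\right) + m\right) = -3 + \left(2 m^{2} + m\right) = -3 + \left(m + 2 m^{2}\right) = -3 + m + 2 m^{2}$)
$607 - y{\left(66 \right)} = 607 - \left(-3 + 66 + 2 \cdot 66^{2}\right) = 607 - \left(-3 + 66 + 2 \cdot 4356\right) = 607 - \left(-3 + 66 + 8712\right) = 607 - 8775 = -8168$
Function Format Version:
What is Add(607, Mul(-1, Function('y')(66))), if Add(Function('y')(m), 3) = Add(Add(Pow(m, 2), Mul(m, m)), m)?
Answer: -8168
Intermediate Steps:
Function('y')(m) = Add(-3, m, Mul(2, Pow(m, 2))) (Function('y')(m) = Add(-3, Add(Add(Pow(m, 2), Mul(m, m)), m)) = Add(-3, Add(Add(Pow(m, 2), Pow(m, 2)), m)) = Add(-3, Add(Mul(2, Pow(m, 2)), m)) = Add(-3, Add(m, Mul(2, Pow(m, 2)))) = Add(-3, m, Mul(2, Pow(m, 2))))
Add(607, Mul(-1, Function('y')(66))) = Add(607, Mul(-1, Add(-3, 66, Mul(2, Pow(66, 2))))) = Add(607, Mul(-1, Add(-3, 66, Mul(2, 4356)))) = Add(607, Mul(-1, Add(-3, 66, 8712))) = Add(607, Mul(-1, 8775)) = Add(607, -8775) = -8168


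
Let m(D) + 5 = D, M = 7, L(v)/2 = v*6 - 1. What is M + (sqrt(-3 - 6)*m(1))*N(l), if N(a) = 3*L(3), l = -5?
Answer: 7 - 1224*I ≈ 7.0 - 1224.0*I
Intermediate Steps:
L(v) = -2 + 12*v (L(v) = 2*(v*6 - 1) = 2*(6*v - 1) = 2*(-1 + 6*v) = -2 + 12*v)
m(D) = -5 + D
N(a) = 102 (N(a) = 3*(-2 + 12*3) = 3*(-2 + 36) = 3*34 = 102)
M + (sqrt(-3 - 6)*m(1))*N(l) = 7 + (sqrt(-3 - 6)*(-5 + 1))*102 = 7 + (sqrt(-9)*(-4))*102 = 7 + ((3*I)*(-4))*102 = 7 - 12*I*102 = 7 - 1224*I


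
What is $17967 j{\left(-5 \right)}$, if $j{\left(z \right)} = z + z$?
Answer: $-179670$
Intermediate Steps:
$j{\left(z \right)} = 2 z$
$17967 j{\left(-5 \right)} = 17967 \cdot 2 \left(-5\right) = 17967 \left(-10\right) = -179670$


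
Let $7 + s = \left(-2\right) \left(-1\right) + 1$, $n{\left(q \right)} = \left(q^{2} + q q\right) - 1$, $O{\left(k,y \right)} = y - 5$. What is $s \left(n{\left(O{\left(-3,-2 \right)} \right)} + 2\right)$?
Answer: $-396$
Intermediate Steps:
$O{\left(k,y \right)} = -5 + y$
$n{\left(q \right)} = -1 + 2 q^{2}$ ($n{\left(q \right)} = \left(q^{2} + q^{2}\right) - 1 = 2 q^{2} - 1 = -1 + 2 q^{2}$)
$s = -4$ ($s = -7 + \left(\left(-2\right) \left(-1\right) + 1\right) = -7 + \left(2 + 1\right) = -7 + 3 = -4$)
$s \left(n{\left(O{\left(-3,-2 \right)} \right)} + 2\right) = - 4 \left(\left(-1 + 2 \left(-5 - 2\right)^{2}\right) + 2\right) = - 4 \left(\left(-1 + 2 \left(-7\right)^{2}\right) + 2\right) = - 4 \left(\left(-1 + 2 \cdot 49\right) + 2\right) = - 4 \left(\left(-1 + 98\right) + 2\right) = - 4 \left(97 + 2\right) = \left(-4\right) 99 = -396$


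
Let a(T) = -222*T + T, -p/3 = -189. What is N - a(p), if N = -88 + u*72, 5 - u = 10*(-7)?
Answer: 130619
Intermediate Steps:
p = 567 (p = -3*(-189) = 567)
u = 75 (u = 5 - 10*(-7) = 5 - 1*(-70) = 5 + 70 = 75)
a(T) = -221*T
N = 5312 (N = -88 + 75*72 = -88 + 5400 = 5312)
N - a(p) = 5312 - (-221)*567 = 5312 - 1*(-125307) = 5312 + 125307 = 130619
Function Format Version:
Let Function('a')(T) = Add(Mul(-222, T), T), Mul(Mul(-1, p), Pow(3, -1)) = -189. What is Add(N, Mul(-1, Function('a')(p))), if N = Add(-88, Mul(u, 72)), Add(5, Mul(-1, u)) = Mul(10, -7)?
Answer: 130619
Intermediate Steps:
p = 567 (p = Mul(-3, -189) = 567)
u = 75 (u = Add(5, Mul(-1, Mul(10, -7))) = Add(5, Mul(-1, -70)) = Add(5, 70) = 75)
Function('a')(T) = Mul(-221, T)
N = 5312 (N = Add(-88, Mul(75, 72)) = Add(-88, 5400) = 5312)
Add(N, Mul(-1, Function('a')(p))) = Add(5312, Mul(-1, Mul(-221, 567))) = Add(5312, Mul(-1, -125307)) = Add(5312, 125307) = 130619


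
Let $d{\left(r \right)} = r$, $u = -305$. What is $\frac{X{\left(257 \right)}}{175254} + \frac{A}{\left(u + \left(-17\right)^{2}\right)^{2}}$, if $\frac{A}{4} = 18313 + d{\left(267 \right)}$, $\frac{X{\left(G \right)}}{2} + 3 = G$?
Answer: $\frac{407031479}{1402032} \approx 290.32$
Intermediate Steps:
$X{\left(G \right)} = -6 + 2 G$
$A = 74320$ ($A = 4 \left(18313 + 267\right) = 4 \cdot 18580 = 74320$)
$\frac{X{\left(257 \right)}}{175254} + \frac{A}{\left(u + \left(-17\right)^{2}\right)^{2}} = \frac{-6 + 2 \cdot 257}{175254} + \frac{74320}{\left(-305 + \left(-17\right)^{2}\right)^{2}} = \left(-6 + 514\right) \frac{1}{175254} + \frac{74320}{\left(-305 + 289\right)^{2}} = 508 \cdot \frac{1}{175254} + \frac{74320}{\left(-16\right)^{2}} = \frac{254}{87627} + \frac{74320}{256} = \frac{254}{87627} + 74320 \cdot \frac{1}{256} = \frac{254}{87627} + \frac{4645}{16} = \frac{407031479}{1402032}$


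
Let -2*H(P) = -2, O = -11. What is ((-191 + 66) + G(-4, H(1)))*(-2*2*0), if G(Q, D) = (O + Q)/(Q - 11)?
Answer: 0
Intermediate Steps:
H(P) = 1 (H(P) = -½*(-2) = 1)
G(Q, D) = 1 (G(Q, D) = (-11 + Q)/(Q - 11) = (-11 + Q)/(-11 + Q) = 1)
((-191 + 66) + G(-4, H(1)))*(-2*2*0) = ((-191 + 66) + 1)*(-2*2*0) = (-125 + 1)*(-4*0) = -124*0 = 0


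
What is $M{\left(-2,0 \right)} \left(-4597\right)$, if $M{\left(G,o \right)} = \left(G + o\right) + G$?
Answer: $18388$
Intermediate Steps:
$M{\left(G,o \right)} = o + 2 G$
$M{\left(-2,0 \right)} \left(-4597\right) = \left(0 + 2 \left(-2\right)\right) \left(-4597\right) = \left(0 - 4\right) \left(-4597\right) = \left(-4\right) \left(-4597\right) = 18388$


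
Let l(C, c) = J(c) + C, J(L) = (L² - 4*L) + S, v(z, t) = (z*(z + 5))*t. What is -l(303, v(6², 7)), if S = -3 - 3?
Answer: -106709193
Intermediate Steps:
v(z, t) = t*z*(5 + z) (v(z, t) = (z*(5 + z))*t = t*z*(5 + z))
S = -6
J(L) = -6 + L² - 4*L (J(L) = (L² - 4*L) - 6 = -6 + L² - 4*L)
l(C, c) = -6 + C + c² - 4*c (l(C, c) = (-6 + c² - 4*c) + C = -6 + C + c² - 4*c)
-l(303, v(6², 7)) = -(-6 + 303 + (7*6²*(5 + 6²))² - 28*6²*(5 + 6²)) = -(-6 + 303 + (7*36*(5 + 36))² - 28*36*(5 + 36)) = -(-6 + 303 + (7*36*41)² - 28*36*41) = -(-6 + 303 + 10332² - 4*10332) = -(-6 + 303 + 106750224 - 41328) = -1*106709193 = -106709193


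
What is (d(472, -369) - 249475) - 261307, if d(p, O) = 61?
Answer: -510721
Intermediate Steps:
(d(472, -369) - 249475) - 261307 = (61 - 249475) - 261307 = -249414 - 261307 = -510721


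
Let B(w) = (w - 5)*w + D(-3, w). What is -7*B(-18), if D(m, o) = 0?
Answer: -2898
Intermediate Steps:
B(w) = w*(-5 + w) (B(w) = (w - 5)*w + 0 = (-5 + w)*w + 0 = w*(-5 + w) + 0 = w*(-5 + w))
-7*B(-18) = -(-126)*(-5 - 18) = -(-126)*(-23) = -7*414 = -2898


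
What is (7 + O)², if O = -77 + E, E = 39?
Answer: 961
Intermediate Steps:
O = -38 (O = -77 + 39 = -38)
(7 + O)² = (7 - 38)² = (-31)² = 961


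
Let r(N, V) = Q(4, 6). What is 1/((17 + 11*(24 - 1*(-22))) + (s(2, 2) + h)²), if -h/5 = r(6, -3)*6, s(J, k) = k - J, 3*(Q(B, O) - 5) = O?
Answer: 1/44623 ≈ 2.2410e-5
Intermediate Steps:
Q(B, O) = 5 + O/3
r(N, V) = 7 (r(N, V) = 5 + (⅓)*6 = 5 + 2 = 7)
h = -210 (h = -35*6 = -5*42 = -210)
1/((17 + 11*(24 - 1*(-22))) + (s(2, 2) + h)²) = 1/((17 + 11*(24 - 1*(-22))) + ((2 - 1*2) - 210)²) = 1/((17 + 11*(24 + 22)) + ((2 - 2) - 210)²) = 1/((17 + 11*46) + (0 - 210)²) = 1/((17 + 506) + (-210)²) = 1/(523 + 44100) = 1/44623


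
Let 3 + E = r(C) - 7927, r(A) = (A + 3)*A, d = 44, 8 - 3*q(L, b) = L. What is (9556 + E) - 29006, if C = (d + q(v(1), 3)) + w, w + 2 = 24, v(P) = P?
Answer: -202550/9 ≈ -22506.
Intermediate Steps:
w = 22 (w = -2 + 24 = 22)
q(L, b) = 8/3 - L/3
C = 205/3 (C = (44 + (8/3 - 1/3*1)) + 22 = (44 + (8/3 - 1/3)) + 22 = (44 + 7/3) + 22 = 139/3 + 22 = 205/3 ≈ 68.333)
r(A) = A*(3 + A) (r(A) = (3 + A)*A = A*(3 + A))
E = -27500/9 (E = -3 + (205*(3 + 205/3)/3 - 7927) = -3 + ((205/3)*(214/3) - 7927) = -3 + (43870/9 - 7927) = -3 - 27473/9 = -27500/9 ≈ -3055.6)
(9556 + E) - 29006 = (9556 - 27500/9) - 29006 = 58504/9 - 29006 = -202550/9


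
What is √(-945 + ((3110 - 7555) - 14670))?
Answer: 2*I*√5015 ≈ 141.63*I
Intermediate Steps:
√(-945 + ((3110 - 7555) - 14670)) = √(-945 + (-4445 - 14670)) = √(-945 - 19115) = √(-20060) = 2*I*√5015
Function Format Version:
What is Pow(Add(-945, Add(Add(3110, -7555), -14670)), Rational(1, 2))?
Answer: Mul(2, I, Pow(5015, Rational(1, 2))) ≈ Mul(141.63, I)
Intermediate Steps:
Pow(Add(-945, Add(Add(3110, -7555), -14670)), Rational(1, 2)) = Pow(Add(-945, Add(-4445, -14670)), Rational(1, 2)) = Pow(Add(-945, -19115), Rational(1, 2)) = Pow(-20060, Rational(1, 2)) = Mul(2, I, Pow(5015, Rational(1, 2)))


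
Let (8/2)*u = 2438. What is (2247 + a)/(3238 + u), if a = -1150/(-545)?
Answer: 490306/838755 ≈ 0.58456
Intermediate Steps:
u = 1219/2 (u = (¼)*2438 = 1219/2 ≈ 609.50)
a = 230/109 (a = -1150*(-1/545) = 230/109 ≈ 2.1101)
(2247 + a)/(3238 + u) = (2247 + 230/109)/(3238 + 1219/2) = 245153/(109*(7695/2)) = (245153/109)*(2/7695) = 490306/838755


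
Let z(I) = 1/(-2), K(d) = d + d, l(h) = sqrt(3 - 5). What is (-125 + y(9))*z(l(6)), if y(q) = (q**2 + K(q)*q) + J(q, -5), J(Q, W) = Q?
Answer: -127/2 ≈ -63.500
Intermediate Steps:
l(h) = I*sqrt(2) (l(h) = sqrt(-2) = I*sqrt(2))
K(d) = 2*d
y(q) = q + 3*q**2 (y(q) = (q**2 + (2*q)*q) + q = (q**2 + 2*q**2) + q = 3*q**2 + q = q + 3*q**2)
z(I) = -1/2
(-125 + y(9))*z(l(6)) = (-125 + 9*(1 + 3*9))*(-1/2) = (-125 + 9*(1 + 27))*(-1/2) = (-125 + 9*28)*(-1/2) = (-125 + 252)*(-1/2) = 127*(-1/2) = -127/2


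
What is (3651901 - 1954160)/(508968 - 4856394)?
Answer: -1697741/4347426 ≈ -0.39052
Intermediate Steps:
(3651901 - 1954160)/(508968 - 4856394) = 1697741/(-4347426) = 1697741*(-1/4347426) = -1697741/4347426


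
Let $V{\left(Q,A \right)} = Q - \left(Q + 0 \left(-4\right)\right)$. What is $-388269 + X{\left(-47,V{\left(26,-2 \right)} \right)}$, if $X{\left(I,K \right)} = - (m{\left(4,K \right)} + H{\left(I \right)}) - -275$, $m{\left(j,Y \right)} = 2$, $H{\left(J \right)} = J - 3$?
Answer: $-387946$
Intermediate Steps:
$H{\left(J \right)} = -3 + J$ ($H{\left(J \right)} = J - 3 = -3 + J$)
$V{\left(Q,A \right)} = 0$ ($V{\left(Q,A \right)} = Q - \left(Q + 0\right) = Q - Q = 0$)
$X{\left(I,K \right)} = 276 - I$ ($X{\left(I,K \right)} = - (2 + \left(-3 + I\right)) - -275 = - (-1 + I) + 275 = \left(1 - I\right) + 275 = 276 - I$)
$-388269 + X{\left(-47,V{\left(26,-2 \right)} \right)} = -388269 + \left(276 - -47\right) = -388269 + \left(276 + 47\right) = -388269 + 323 = -387946$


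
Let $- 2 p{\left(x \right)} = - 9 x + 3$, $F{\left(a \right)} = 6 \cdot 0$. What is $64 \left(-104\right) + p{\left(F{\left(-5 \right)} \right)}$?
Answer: $- \frac{13315}{2} \approx -6657.5$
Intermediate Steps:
$F{\left(a \right)} = 0$
$p{\left(x \right)} = - \frac{3}{2} + \frac{9 x}{2}$ ($p{\left(x \right)} = - \frac{- 9 x + 3}{2} = - \frac{3 - 9 x}{2} = - \frac{3}{2} + \frac{9 x}{2}$)
$64 \left(-104\right) + p{\left(F{\left(-5 \right)} \right)} = 64 \left(-104\right) + \left(- \frac{3}{2} + \frac{9}{2} \cdot 0\right) = -6656 + \left(- \frac{3}{2} + 0\right) = -6656 - \frac{3}{2} = - \frac{13315}{2}$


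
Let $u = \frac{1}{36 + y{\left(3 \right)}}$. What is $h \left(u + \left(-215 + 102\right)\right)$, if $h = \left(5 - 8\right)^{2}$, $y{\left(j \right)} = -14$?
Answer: $- \frac{22365}{22} \approx -1016.6$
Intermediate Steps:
$h = 9$ ($h = \left(-3\right)^{2} = 9$)
$u = \frac{1}{22}$ ($u = \frac{1}{36 - 14} = \frac{1}{22} \approx 0.045455$)
$h \left(u + \left(-215 + 102\right)\right) = 9 \left(\frac{1}{22} + \left(-215 + 102\right)\right) = 9 \left(\frac{1}{22} - 113\right) = 9 \left(- \frac{2485}{22}\right) = - \frac{22365}{22}$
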